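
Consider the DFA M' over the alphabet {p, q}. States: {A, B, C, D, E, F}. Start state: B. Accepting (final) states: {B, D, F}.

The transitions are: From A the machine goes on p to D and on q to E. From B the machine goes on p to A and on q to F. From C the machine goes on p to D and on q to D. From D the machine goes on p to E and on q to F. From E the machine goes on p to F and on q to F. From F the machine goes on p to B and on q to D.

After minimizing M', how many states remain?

Reachable states from the start: {A,B,D,E,F}. Unreachable: {C} — drop them.
Start with accepting vs non-accepting: {B,D,F} | {A,E}.
Split {B,D,F} by δ(·,p) → {B,D} and {F}.
On input p, block {A,E} splits into {A} and {E}.
Refine {B,D} on symbol p: members go to different blocks, giving {B} and {D}.
No further refinement is possible. Final partition (5 blocks): {B} | {A} | {F} | {E} | {D}.

5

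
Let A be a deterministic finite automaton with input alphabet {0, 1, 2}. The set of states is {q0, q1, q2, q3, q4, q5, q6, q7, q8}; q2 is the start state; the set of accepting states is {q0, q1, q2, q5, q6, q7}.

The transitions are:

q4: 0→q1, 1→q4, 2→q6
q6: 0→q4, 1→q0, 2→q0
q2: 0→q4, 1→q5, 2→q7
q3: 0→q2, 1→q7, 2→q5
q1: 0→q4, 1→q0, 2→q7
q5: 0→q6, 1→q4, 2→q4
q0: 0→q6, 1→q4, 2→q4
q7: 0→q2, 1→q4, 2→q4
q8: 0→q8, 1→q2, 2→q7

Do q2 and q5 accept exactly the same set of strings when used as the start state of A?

No

Reachable states from the start: {q0,q1,q2,q4,q5,q6,q7}. Unreachable: {q3,q8} — drop them.
Initial partition by acceptance: {q0,q1,q2,q5,q6,q7} | {q4}.
Refine {q0,q1,q2,q5,q6,q7} on symbol 0: members go to different blocks, giving {q0,q5,q7} and {q1,q2,q6}.
No further refinement is possible. Final partition (3 blocks): {q0,q5,q7} | {q4} | {q1,q2,q6}.
q2 and q5 end up in different blocks, so they are distinguishable. For instance, the string '0' is accepted from only q5.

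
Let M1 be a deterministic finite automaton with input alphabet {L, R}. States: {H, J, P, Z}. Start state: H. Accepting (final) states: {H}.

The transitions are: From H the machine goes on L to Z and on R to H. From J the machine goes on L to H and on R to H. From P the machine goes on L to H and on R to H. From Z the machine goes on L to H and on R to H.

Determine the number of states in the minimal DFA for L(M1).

2

States {J,P} cannot be reached from the start state, so discard them.
Initial partition by acceptance: {H} | {Z}.
The partition is now stable with 2 blocks: {H} | {Z}.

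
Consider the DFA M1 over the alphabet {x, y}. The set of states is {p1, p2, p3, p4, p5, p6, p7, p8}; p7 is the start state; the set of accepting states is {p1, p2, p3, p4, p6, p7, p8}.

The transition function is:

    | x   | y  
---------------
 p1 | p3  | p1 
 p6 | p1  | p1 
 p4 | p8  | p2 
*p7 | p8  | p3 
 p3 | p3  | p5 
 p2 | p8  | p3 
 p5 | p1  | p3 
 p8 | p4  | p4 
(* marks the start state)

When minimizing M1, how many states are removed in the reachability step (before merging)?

No path from p7 leads to p6; the other 7 states are all reachable.

1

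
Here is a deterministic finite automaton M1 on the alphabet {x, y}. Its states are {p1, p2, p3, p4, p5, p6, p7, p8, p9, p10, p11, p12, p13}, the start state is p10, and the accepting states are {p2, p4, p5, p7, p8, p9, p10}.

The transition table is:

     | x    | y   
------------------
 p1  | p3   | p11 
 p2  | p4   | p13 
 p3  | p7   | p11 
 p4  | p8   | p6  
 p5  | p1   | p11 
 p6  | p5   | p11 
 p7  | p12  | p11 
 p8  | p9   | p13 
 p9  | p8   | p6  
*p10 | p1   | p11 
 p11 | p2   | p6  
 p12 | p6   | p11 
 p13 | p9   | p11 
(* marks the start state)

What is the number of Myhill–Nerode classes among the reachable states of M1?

Every state is reachable, so we keep all 13.
Initial partition by acceptance: {p2,p4,p5,p7,p8,p9,p10} | {p1,p3,p6,p11,p12,p13}.
Split {p2,p4,p5,p7,p8,p9,p10} by δ(·,x) → {p2,p4,p8,p9} and {p5,p7,p10}.
On input x, block {p1,p3,p6,p11,p12,p13} splits into {p1,p12} and {p3,p6} and {p11,p13}.
Split {p2,p4,p8,p9} by δ(·,y) → {p2,p8} and {p4,p9}.
On input x, block {p11,p13} splits into {p11} and {p13}.
Stable partition: {p2,p8} | {p1,p12} | {p5,p7,p10} | {p3,p6} | {p11} | {p4,p9} | {p13} — 7 equivalence classes.

7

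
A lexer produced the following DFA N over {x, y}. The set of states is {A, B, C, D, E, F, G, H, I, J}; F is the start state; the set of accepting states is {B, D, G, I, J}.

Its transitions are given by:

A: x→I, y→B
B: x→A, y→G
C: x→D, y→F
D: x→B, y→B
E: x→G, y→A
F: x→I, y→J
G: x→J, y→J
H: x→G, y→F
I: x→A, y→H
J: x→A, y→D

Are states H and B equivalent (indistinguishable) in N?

No

Reachable states from the start: {A,B,D,F,G,H,I,J}. Unreachable: {C,E} — drop them.
P0 = {B,D,G,I,J} | {A,F,H}.
Split {B,D,G,I,J} by δ(·,x) → {B,I,J} and {D,G}.
Refine {B,I,J} on symbol y: members go to different blocks, giving {B,J} and {I}.
On input x, block {A,F,H} splits into {A,F} and {H}.
Stable partition: {B,J} | {A,F} | {D,G} | {I} | {H} — 5 equivalence classes.
H and B end up in different blocks, so they are distinguishable. For instance, the string 'ε' is accepted from only B.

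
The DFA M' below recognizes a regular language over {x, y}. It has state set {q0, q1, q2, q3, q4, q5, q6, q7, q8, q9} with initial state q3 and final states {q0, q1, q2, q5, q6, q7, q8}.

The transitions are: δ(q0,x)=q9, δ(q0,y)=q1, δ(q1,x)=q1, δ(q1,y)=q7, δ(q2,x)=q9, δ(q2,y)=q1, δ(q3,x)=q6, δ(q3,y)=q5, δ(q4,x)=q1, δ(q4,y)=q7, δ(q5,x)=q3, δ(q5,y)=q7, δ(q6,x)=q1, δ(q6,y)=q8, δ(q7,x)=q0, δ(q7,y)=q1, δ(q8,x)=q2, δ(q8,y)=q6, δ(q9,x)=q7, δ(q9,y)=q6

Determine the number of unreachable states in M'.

1

Starting at q3 and following transitions, the reachable set is {q0, q1, q2, q3, q5, q6, q7, q8, q9}. That leaves q4 unreachable — 1 in total.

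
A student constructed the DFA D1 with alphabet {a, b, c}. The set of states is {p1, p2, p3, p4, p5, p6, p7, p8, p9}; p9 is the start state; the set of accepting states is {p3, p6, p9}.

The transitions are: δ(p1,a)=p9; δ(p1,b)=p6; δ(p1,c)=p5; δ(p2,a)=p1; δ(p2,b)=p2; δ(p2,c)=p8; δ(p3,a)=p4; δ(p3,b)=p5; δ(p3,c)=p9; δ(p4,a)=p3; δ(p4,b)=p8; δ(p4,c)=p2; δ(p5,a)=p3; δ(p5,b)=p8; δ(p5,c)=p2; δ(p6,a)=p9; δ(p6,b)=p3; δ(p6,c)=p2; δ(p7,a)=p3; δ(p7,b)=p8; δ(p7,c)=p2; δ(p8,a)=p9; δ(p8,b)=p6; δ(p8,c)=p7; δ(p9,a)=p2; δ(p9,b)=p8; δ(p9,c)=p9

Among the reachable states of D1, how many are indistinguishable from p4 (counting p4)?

3

Initial partition by acceptance: {p3,p6,p9} | {p1,p2,p4,p5,p7,p8}.
Split {p3,p6,p9} by δ(·,a) → {p3,p9} and {p6}.
Refine {p1,p2,p4,p5,p7,p8} on symbol a: members go to different blocks, giving {p1,p4,p5,p7,p8} and {p2}.
On input a, block {p3,p9} splits into {p3} and {p9}.
Split {p1,p4,p5,p7,p8} by δ(·,a) → {p4,p5,p7} and {p1,p8}.
Stable partition: {p3} | {p4,p5,p7} | {p6} | {p2} | {p9} | {p1,p8} — 6 equivalence classes.
The equivalence class containing p4 is {p4,p5,p7}, of size 3.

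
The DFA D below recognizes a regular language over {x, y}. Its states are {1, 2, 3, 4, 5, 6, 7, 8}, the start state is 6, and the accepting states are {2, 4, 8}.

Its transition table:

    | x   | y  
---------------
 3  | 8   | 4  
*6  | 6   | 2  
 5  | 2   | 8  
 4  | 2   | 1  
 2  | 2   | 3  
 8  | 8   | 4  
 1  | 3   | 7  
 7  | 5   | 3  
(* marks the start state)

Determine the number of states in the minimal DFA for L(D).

8

Initial partition by acceptance: {2,4,8} | {1,3,5,6,7}.
Refine {2,4,8} on symbol y: members go to different blocks, giving {2,4} and {8}.
On input x, block {1,3,5,6,7} splits into {1,6,7} and {3} and {5}.
Refine {2,4} on symbol y: members go to different blocks, giving {2} and {4}.
Split {1,6,7} by δ(·,x) → {1} and {6} and {7}.
The partition is now stable with 8 blocks: {2} | {1} | {8} | {3} | {5} | {4} | {6} | {7}.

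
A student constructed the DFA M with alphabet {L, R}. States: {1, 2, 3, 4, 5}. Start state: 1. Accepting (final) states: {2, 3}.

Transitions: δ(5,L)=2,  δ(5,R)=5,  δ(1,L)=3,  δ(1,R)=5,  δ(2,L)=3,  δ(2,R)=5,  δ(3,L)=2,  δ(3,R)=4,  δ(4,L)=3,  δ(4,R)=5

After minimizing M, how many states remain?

2

All states are reachable from the start state.
Initial partition by acceptance: {2,3} | {1,4,5}.
No further refinement is possible. Final partition (2 blocks): {2,3} | {1,4,5}.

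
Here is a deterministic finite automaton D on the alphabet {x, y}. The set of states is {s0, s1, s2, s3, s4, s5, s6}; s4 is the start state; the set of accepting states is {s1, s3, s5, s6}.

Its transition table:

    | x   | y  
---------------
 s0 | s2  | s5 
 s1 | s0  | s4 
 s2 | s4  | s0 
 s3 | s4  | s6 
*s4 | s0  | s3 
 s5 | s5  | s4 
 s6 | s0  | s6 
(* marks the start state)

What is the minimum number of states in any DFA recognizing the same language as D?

6

First remove the unreachable states {s1}; 6 states remain.
Start with accepting vs non-accepting: {s3,s5,s6} | {s0,s2,s4}.
On input x, block {s3,s5,s6} splits into {s3,s6} and {s5}.
On input y, block {s0,s2,s4} splits into {s0} and {s2} and {s4}.
Refine {s3,s6} on symbol x: members go to different blocks, giving {s3} and {s6}.
No further refinement is possible. Final partition (6 blocks): {s3} | {s0} | {s5} | {s2} | {s4} | {s6}.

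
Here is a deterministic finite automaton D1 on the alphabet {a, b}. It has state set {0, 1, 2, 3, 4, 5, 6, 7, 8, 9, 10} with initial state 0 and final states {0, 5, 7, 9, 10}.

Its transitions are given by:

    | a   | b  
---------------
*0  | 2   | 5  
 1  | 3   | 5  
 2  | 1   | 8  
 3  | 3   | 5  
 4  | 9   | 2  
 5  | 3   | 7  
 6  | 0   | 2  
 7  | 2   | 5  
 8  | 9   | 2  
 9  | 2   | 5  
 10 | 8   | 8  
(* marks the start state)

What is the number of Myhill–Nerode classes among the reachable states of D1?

States {4,6,10} cannot be reached from the start state, so discard them.
Initial partition by acceptance: {0,5,7,9} | {1,2,3,8}.
Refine {1,2,3,8} on symbol a: members go to different blocks, giving {1,2,3} and {8}.
Split {1,2,3} by δ(·,b) → {1,3} and {2}.
Split {0,5,7,9} by δ(·,a) → {0,7,9} and {5}.
Stable partition: {0,7,9} | {1,3} | {8} | {2} | {5} — 5 equivalence classes.

5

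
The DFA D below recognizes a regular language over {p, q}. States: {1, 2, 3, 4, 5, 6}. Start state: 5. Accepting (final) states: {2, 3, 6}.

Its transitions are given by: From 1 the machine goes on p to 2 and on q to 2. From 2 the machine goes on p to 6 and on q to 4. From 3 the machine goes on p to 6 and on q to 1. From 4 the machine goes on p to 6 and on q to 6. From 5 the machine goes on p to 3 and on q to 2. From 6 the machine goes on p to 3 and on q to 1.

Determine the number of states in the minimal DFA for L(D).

All states are reachable from the start state.
Initial partition by acceptance: {2,3,6} | {1,4,5}.
No further refinement is possible. Final partition (2 blocks): {2,3,6} | {1,4,5}.

2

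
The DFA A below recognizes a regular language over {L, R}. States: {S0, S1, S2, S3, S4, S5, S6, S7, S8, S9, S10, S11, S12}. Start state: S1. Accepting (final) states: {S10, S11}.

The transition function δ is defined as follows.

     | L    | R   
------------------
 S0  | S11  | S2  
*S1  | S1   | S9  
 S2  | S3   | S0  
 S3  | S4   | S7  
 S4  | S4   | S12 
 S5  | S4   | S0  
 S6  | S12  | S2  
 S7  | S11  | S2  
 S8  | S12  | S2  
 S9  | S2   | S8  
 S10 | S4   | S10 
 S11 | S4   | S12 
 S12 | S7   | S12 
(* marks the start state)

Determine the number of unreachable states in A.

3

Starting at S1 and following transitions, the reachable set is {S0, S1, S2, S3, S4, S7, S8, S9, S11, S12}. That leaves S5, S6, S10 unreachable — 3 in total.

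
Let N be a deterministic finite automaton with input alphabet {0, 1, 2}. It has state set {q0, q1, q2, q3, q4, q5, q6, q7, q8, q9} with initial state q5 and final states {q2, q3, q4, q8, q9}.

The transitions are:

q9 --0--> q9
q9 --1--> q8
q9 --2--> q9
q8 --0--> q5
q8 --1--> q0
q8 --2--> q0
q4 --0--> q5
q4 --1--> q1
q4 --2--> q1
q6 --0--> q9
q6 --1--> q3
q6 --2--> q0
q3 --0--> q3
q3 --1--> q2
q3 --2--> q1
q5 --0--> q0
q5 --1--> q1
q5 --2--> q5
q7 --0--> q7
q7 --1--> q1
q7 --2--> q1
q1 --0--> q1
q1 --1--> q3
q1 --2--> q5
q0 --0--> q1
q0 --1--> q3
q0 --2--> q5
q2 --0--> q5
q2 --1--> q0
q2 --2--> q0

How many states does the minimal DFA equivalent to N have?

4

Reachable states from the start: {q0,q1,q2,q3,q5}. Unreachable: {q4,q6,q7,q8,q9} — drop them.
Initial partition by acceptance: {q2,q3} | {q0,q1,q5}.
Split {q2,q3} by δ(·,0) → {q2} and {q3}.
Refine {q0,q1,q5} on symbol 1: members go to different blocks, giving {q0,q1} and {q5}.
Stable partition: {q2} | {q0,q1} | {q3} | {q5} — 4 equivalence classes.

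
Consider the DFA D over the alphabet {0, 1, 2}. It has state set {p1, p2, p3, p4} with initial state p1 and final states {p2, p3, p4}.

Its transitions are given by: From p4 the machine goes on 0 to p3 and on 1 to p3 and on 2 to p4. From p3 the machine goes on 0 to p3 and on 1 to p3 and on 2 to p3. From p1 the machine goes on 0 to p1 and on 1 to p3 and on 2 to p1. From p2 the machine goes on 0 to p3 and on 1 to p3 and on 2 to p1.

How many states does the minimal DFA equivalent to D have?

2

States {p2,p4} cannot be reached from the start state, so discard them.
Start with accepting vs non-accepting: {p3} | {p1}.
No further refinement is possible. Final partition (2 blocks): {p3} | {p1}.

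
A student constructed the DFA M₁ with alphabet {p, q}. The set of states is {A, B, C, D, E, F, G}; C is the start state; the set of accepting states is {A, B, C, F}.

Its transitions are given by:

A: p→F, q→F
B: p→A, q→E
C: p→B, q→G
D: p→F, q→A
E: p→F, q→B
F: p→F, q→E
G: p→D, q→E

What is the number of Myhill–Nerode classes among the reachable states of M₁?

All states are reachable from the start state.
P0 = {A,B,C,F} | {D,E,G}.
Split {A,B,C,F} by δ(·,q) → {B,C,F} and {A}.
Split {B,C,F} by δ(·,p) → {C,F} and {B}.
Split {C,F} by δ(·,p) → {C} and {F}.
Split {D,E,G} by δ(·,p) → {D,E} and {G}.
Split {D,E} by δ(·,q) → {D} and {E}.
No further refinement is possible. Final partition (7 blocks): {C} | {D} | {A} | {B} | {F} | {G} | {E}.

7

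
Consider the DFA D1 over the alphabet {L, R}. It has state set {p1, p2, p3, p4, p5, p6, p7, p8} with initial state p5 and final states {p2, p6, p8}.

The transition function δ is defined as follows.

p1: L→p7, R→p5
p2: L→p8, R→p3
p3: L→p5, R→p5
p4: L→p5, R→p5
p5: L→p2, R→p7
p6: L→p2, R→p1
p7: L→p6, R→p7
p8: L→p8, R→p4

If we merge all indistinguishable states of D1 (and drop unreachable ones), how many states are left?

Start with accepting vs non-accepting: {p2,p6,p8} | {p1,p3,p4,p5,p7}.
On input L, block {p1,p3,p4,p5,p7} splits into {p1,p3,p4} and {p5,p7}.
The partition is now stable with 3 blocks: {p2,p6,p8} | {p1,p3,p4} | {p5,p7}.

3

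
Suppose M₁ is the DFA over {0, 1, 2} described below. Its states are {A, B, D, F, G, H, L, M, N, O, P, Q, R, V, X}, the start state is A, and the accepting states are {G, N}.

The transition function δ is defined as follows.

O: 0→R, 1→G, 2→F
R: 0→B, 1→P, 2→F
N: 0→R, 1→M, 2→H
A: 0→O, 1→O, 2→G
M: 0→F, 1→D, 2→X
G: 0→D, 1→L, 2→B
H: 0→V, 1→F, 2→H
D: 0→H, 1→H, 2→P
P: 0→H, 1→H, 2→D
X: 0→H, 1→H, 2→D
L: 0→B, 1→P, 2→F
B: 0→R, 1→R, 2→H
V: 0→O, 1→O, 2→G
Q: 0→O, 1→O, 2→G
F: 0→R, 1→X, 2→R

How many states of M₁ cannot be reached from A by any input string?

3

No path from A leads to M, N, Q; the other 12 states are all reachable.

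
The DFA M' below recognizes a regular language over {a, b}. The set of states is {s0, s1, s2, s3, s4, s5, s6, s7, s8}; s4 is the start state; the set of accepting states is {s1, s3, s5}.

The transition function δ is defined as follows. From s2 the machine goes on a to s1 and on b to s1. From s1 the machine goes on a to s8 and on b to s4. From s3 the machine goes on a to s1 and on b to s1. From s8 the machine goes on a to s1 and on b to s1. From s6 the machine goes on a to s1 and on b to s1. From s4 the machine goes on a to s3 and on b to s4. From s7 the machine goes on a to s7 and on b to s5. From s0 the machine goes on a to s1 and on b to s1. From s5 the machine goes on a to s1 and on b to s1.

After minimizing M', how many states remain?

States {s0,s2,s5,s6,s7} cannot be reached from the start state, so discard them.
Initial partition by acceptance: {s1,s3} | {s4,s8}.
On input a, block {s1,s3} splits into {s1} and {s3}.
Split {s4,s8} by δ(·,a) → {s4} and {s8}.
Stable partition: {s1} | {s4} | {s3} | {s8} — 4 equivalence classes.

4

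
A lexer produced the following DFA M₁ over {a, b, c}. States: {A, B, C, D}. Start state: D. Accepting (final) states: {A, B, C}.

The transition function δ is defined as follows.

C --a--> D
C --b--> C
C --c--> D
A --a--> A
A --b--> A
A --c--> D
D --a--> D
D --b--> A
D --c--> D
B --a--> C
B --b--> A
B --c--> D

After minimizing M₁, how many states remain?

First remove the unreachable states {B,C}; 2 states remain.
P0 = {A} | {D}.
The partition is now stable with 2 blocks: {A} | {D}.

2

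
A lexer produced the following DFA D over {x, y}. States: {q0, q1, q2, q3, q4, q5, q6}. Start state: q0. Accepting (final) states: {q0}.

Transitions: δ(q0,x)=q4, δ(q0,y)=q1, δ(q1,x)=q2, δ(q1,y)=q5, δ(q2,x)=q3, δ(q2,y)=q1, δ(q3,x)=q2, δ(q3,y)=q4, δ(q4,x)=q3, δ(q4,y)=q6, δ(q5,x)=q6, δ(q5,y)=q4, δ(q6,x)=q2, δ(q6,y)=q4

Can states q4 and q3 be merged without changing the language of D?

Every state is reachable, so we keep all 7.
Initial partition by acceptance: {q0} | {q1,q2,q3,q4,q5,q6}.
Stable partition: {q0} | {q1,q2,q3,q4,q5,q6} — 2 equivalence classes.
q4 and q3 lie in the same block of the stable partition, so they are equivalent — no string distinguishes them.

Yes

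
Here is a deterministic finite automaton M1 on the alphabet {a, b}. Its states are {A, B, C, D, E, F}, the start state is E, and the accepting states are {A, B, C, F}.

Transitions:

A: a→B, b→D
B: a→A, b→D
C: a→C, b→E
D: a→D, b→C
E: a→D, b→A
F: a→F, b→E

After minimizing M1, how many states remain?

2

States {F} cannot be reached from the start state, so discard them.
P0 = {A,B,C} | {D,E}.
No further refinement is possible. Final partition (2 blocks): {A,B,C} | {D,E}.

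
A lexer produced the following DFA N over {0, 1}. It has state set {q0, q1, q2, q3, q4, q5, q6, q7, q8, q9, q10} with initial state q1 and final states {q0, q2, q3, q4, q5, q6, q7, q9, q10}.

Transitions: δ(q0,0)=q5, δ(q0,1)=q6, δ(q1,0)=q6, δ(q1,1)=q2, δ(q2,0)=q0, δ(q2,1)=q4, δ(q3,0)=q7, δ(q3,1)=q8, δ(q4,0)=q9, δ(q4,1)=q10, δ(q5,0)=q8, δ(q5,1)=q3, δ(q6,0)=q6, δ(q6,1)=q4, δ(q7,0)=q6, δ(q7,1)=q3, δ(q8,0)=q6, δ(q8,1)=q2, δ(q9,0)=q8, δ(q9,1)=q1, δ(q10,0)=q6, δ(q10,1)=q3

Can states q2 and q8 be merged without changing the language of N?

Start with accepting vs non-accepting: {q0,q2,q3,q4,q5,q6,q7,q9,q10} | {q1,q8}.
Refine {q0,q2,q3,q4,q5,q6,q7,q9,q10} on symbol 0: members go to different blocks, giving {q0,q2,q3,q4,q6,q7,q10} and {q5,q9}.
Split {q0,q2,q3,q4,q6,q7,q10} by δ(·,0) → {q2,q3,q6,q7,q10} and {q0,q4}.
Split {q2,q3,q6,q7,q10} by δ(·,0) → {q3,q6,q7,q10} and {q2}.
Split {q3,q6,q7,q10} by δ(·,1) → {q7,q10} and {q3} and {q6}.
Refine {q5,q9} on symbol 1: members go to different blocks, giving {q5} and {q9}.
Refine {q0,q4} on symbol 0: members go to different blocks, giving {q0} and {q4}.
Stable partition: {q7,q10} | {q1,q8} | {q5} | {q0} | {q2} | {q3} | {q6} | {q9} | {q4} — 9 equivalence classes.
q2 and q8 end up in different blocks, so they are distinguishable. For instance, the string 'ε' is accepted from only q2.

No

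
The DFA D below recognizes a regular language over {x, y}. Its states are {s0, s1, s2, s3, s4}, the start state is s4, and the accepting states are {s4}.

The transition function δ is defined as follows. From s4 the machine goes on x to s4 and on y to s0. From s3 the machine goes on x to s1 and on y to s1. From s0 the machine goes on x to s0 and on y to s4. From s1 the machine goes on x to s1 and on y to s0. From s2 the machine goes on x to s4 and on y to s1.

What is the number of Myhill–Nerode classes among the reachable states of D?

2

First remove the unreachable states {s1,s2,s3}; 2 states remain.
Start with accepting vs non-accepting: {s4} | {s0}.
The partition is now stable with 2 blocks: {s4} | {s0}.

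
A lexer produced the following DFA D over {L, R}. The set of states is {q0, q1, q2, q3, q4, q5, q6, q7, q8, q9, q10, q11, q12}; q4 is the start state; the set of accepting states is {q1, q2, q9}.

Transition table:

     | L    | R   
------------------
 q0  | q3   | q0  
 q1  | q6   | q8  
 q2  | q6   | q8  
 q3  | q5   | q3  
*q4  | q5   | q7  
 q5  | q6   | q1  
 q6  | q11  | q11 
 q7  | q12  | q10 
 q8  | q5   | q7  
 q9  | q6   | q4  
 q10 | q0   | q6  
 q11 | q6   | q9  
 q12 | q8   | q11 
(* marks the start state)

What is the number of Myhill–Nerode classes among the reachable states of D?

9

First remove the unreachable states {q2}; 12 states remain.
Start with accepting vs non-accepting: {q1,q9} | {q0,q3,q4,q5,q6,q7,q8,q10,q11,q12}.
On input R, block {q0,q3,q4,q5,q6,q7,q8,q10,q11,q12} splits into {q0,q3,q4,q6,q7,q8,q10,q12} and {q5,q11}.
Refine {q0,q3,q4,q6,q7,q8,q10,q12} on symbol L: members go to different blocks, giving {q0,q7,q10,q12} and {q3,q4,q6,q8}.
Split {q0,q7,q10,q12} by δ(·,L) → {q0,q12} and {q7,q10}.
Split {q0,q12} by δ(·,R) → {q0} and {q12}.
Refine {q3,q4,q6,q8} on symbol R: members go to different blocks, giving {q4,q8} and {q3} and {q6}.
On input L, block {q7,q10} splits into {q7} and {q10}.
The partition is now stable with 9 blocks: {q1,q9} | {q0} | {q5,q11} | {q4,q8} | {q7} | {q12} | {q3} | {q6} | {q10}.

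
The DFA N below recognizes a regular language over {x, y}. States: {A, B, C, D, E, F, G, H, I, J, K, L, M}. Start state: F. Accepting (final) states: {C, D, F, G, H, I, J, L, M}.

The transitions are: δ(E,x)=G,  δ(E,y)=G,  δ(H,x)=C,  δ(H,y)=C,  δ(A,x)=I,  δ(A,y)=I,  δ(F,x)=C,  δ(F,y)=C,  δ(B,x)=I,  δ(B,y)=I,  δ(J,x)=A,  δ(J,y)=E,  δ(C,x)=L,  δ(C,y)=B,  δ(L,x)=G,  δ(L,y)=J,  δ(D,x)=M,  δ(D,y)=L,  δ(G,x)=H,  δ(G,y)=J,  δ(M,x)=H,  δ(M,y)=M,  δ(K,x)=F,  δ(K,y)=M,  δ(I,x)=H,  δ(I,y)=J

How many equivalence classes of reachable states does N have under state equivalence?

First remove the unreachable states {D,K,M}; 10 states remain.
Start with accepting vs non-accepting: {C,F,G,H,I,J,L} | {A,B,E}.
Split {C,F,G,H,I,J,L} by δ(·,x) → {C,F,G,H,I,L} and {J}.
Refine {C,F,G,H,I,L} on symbol y: members go to different blocks, giving {G,I,L} and {F,H} and {C}.
Split {G,I,L} by δ(·,x) → {G,I} and {L}.
The partition is now stable with 6 blocks: {G,I} | {A,B,E} | {J} | {F,H} | {C} | {L}.

6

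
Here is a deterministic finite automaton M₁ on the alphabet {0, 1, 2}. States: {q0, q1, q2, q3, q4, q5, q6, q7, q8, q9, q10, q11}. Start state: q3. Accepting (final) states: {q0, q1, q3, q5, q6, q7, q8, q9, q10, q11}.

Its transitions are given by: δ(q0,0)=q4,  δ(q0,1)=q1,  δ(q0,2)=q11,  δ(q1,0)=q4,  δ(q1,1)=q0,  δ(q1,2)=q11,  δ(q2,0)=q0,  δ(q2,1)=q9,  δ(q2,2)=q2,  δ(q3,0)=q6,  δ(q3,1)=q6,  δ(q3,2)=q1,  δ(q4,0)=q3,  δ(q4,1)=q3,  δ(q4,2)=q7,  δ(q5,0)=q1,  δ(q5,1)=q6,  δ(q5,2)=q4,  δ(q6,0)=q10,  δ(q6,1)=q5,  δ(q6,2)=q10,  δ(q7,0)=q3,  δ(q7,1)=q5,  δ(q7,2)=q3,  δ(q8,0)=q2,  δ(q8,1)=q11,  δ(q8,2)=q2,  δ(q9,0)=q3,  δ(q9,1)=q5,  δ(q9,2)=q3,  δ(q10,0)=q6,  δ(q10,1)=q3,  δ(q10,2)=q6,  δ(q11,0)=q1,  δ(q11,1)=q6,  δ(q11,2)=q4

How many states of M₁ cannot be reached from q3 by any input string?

3

No path from q3 leads to q2, q8, q9; the other 9 states are all reachable.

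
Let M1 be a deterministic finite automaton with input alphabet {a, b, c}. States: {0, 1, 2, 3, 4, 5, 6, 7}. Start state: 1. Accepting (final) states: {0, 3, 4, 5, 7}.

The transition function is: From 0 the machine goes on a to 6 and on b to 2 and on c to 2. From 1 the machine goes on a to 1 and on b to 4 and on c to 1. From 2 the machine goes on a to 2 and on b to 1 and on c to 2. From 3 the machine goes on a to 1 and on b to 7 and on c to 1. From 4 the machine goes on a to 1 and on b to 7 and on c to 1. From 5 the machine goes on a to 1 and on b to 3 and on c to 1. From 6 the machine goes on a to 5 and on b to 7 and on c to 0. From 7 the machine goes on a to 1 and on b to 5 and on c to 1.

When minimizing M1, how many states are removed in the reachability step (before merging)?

3

No path from 1 leads to 0, 2, 6; the other 5 states are all reachable.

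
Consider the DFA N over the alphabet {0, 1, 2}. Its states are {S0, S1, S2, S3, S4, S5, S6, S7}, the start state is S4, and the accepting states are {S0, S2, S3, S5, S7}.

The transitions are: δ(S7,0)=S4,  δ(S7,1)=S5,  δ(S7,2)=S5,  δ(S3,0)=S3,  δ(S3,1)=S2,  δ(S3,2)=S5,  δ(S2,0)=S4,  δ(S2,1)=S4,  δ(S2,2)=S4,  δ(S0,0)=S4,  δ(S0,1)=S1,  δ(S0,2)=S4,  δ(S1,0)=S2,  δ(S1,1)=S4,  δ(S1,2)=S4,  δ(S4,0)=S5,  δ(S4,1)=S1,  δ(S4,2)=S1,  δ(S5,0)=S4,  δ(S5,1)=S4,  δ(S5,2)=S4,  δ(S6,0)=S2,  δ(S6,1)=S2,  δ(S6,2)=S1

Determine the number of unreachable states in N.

4

No path from S4 leads to S0, S3, S6, S7; the other 4 states are all reachable.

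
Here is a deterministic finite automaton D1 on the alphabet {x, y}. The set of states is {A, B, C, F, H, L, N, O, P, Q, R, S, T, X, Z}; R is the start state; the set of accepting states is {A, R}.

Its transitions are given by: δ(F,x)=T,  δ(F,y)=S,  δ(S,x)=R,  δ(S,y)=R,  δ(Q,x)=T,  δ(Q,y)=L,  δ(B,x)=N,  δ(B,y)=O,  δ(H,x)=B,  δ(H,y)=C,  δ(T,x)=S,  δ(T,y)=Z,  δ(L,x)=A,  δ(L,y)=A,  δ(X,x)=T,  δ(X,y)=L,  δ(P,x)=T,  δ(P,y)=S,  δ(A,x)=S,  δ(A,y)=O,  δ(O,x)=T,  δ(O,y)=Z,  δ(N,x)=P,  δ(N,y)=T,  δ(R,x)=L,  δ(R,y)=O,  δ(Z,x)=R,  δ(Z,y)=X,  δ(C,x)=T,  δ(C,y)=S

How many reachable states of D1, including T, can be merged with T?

States {B,C,F,H,N,P,Q} cannot be reached from the start state, so discard them.
Initial partition by acceptance: {A,R} | {L,O,S,T,X,Z}.
On input x, block {L,O,S,T,X,Z} splits into {O,T,X} and {L,S,Z}.
Refine {O,T,X} on symbol x: members go to different blocks, giving {O,X} and {T}.
Split {L,S,Z} by δ(·,y) → {L,S} and {Z}.
Split {O,X} by δ(·,y) → {O} and {X}.
The partition is now stable with 6 blocks: {A,R} | {O} | {L,S} | {T} | {Z} | {X}.
State T belongs to the block {T}, which has 1 states.

1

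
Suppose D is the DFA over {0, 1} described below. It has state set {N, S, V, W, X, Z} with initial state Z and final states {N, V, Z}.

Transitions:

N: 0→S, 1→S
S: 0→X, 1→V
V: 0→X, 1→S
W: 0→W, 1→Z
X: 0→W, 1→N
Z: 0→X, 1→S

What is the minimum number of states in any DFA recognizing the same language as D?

Initial partition by acceptance: {N,V,Z} | {S,W,X}.
No further refinement is possible. Final partition (2 blocks): {N,V,Z} | {S,W,X}.

2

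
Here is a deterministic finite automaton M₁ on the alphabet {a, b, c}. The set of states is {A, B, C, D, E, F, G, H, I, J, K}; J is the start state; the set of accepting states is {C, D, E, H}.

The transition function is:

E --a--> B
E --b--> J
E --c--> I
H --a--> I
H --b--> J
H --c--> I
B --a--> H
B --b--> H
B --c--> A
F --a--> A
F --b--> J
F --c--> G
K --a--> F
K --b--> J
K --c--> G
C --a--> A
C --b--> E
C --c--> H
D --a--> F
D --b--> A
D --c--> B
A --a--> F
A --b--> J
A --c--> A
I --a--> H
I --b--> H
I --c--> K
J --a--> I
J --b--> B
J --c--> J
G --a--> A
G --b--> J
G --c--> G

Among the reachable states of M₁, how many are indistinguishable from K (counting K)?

First remove the unreachable states {C,D,E}; 8 states remain.
P0 = {H} | {A,B,F,G,I,J,K}.
Split {A,B,F,G,I,J,K} by δ(·,a) → {A,F,G,J,K} and {B,I}.
Refine {A,F,G,J,K} on symbol a: members go to different blocks, giving {A,F,G,K} and {J}.
Stable partition: {H} | {A,F,G,K} | {B,I} | {J} — 4 equivalence classes.
The equivalence class containing K is {A,F,G,K}, of size 4.

4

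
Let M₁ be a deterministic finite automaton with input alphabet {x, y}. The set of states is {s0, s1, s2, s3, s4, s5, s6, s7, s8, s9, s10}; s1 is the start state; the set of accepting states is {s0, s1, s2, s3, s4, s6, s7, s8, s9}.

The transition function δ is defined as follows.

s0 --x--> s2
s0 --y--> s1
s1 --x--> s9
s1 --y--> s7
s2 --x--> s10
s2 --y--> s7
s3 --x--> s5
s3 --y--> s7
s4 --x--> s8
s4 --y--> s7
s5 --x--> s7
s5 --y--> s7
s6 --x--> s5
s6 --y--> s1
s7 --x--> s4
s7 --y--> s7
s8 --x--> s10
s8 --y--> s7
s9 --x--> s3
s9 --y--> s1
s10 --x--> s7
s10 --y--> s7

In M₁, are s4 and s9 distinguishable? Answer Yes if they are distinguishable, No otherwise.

First remove the unreachable states {s0,s2,s6}; 8 states remain.
Start with accepting vs non-accepting: {s1,s3,s4,s7,s8,s9} | {s5,s10}.
On input x, block {s1,s3,s4,s7,s8,s9} splits into {s1,s4,s7,s9} and {s3,s8}.
Refine {s1,s4,s7,s9} on symbol x: members go to different blocks, giving {s1,s7} and {s4,s9}.
The partition is now stable with 4 blocks: {s1,s7} | {s5,s10} | {s3,s8} | {s4,s9}.
s4 and s9 lie in the same block of the stable partition, so they are equivalent — no string distinguishes them.

No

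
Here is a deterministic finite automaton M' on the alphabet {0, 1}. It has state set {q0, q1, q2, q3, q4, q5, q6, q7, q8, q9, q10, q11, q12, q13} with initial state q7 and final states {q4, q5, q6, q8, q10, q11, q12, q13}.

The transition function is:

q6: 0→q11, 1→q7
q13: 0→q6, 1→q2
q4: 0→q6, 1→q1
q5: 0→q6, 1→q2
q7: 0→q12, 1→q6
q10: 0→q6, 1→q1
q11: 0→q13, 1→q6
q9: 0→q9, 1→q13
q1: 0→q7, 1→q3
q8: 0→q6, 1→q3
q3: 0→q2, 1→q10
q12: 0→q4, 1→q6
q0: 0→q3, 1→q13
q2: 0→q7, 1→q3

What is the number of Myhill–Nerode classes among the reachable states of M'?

First remove the unreachable states {q0,q5,q8,q9}; 10 states remain.
Start with accepting vs non-accepting: {q4,q6,q10,q11,q12,q13} | {q1,q2,q3,q7}.
Split {q4,q6,q10,q11,q12,q13} by δ(·,1) → {q4,q6,q10,q13} and {q11,q12}.
On input 0, block {q4,q6,q10,q13} splits into {q4,q10,q13} and {q6}.
On input 0, block {q1,q2,q3,q7} splits into {q1,q2,q3} and {q7}.
Refine {q1,q2,q3} on symbol 0: members go to different blocks, giving {q1,q2} and {q3}.
Stable partition: {q4,q10,q13} | {q1,q2} | {q11,q12} | {q6} | {q7} | {q3} — 6 equivalence classes.

6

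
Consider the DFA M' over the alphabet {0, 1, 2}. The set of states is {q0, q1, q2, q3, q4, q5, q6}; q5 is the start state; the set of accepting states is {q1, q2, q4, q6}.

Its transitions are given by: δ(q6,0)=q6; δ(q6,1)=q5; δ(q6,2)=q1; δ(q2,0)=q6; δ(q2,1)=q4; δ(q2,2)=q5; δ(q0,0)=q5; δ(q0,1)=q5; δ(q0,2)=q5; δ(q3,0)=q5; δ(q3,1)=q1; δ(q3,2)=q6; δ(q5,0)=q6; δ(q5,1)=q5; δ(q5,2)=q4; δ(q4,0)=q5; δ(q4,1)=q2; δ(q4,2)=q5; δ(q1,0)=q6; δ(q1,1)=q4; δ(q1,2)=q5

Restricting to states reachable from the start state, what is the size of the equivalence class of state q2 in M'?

Reachable states from the start: {q1,q2,q4,q5,q6}. Unreachable: {q0,q3} — drop them.
Start with accepting vs non-accepting: {q1,q2,q4,q6} | {q5}.
Refine {q1,q2,q4,q6} on symbol 0: members go to different blocks, giving {q1,q2,q6} and {q4}.
On input 1, block {q1,q2,q6} splits into {q1,q2} and {q6}.
The partition is now stable with 4 blocks: {q1,q2} | {q5} | {q4} | {q6}.
The equivalence class containing q2 is {q1,q2}, of size 2.

2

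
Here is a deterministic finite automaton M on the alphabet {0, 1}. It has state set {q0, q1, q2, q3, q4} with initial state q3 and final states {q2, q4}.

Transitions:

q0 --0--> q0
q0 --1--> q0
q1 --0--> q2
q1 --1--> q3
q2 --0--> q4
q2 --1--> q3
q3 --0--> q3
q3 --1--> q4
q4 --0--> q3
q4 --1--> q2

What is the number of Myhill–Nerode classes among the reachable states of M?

3

First remove the unreachable states {q0,q1}; 3 states remain.
Start with accepting vs non-accepting: {q2,q4} | {q3}.
Refine {q2,q4} on symbol 0: members go to different blocks, giving {q2} and {q4}.
No further refinement is possible. Final partition (3 blocks): {q2} | {q3} | {q4}.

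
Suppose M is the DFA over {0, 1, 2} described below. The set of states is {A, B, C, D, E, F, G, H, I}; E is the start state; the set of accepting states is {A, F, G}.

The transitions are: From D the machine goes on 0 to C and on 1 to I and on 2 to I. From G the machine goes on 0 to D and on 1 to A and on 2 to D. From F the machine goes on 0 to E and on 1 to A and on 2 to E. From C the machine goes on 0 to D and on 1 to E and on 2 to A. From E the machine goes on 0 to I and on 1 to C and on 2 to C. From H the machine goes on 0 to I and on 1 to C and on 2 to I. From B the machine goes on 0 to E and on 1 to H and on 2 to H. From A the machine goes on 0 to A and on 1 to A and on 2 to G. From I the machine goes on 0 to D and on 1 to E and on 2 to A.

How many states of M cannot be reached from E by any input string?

BFS from E reaches {A, C, D, E, G, I}; the 3 state(s) B, F, H are never visited.

3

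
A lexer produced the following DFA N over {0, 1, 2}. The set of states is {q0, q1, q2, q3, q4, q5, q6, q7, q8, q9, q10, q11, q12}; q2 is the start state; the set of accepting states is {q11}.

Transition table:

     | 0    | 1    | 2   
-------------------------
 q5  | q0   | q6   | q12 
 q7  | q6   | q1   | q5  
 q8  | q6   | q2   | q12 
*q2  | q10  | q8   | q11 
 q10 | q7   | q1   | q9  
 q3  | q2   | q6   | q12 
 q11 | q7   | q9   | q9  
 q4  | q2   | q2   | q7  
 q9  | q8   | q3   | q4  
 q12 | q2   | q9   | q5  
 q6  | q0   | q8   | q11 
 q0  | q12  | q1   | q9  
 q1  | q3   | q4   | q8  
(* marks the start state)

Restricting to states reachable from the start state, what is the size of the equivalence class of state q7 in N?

2

Initial partition by acceptance: {q11} | {q0,q1,q2,q3,q4,q5,q6,q7,q8,q9,q10,q12}.
Split {q0,q1,q2,q3,q4,q5,q6,q7,q8,q9,q10,q12} by δ(·,2) → {q0,q1,q3,q4,q5,q7,q8,q9,q10,q12} and {q2,q6}.
Split {q0,q1,q3,q4,q5,q7,q8,q9,q10,q12} by δ(·,0) → {q0,q1,q5,q9,q10} and {q3,q4,q7,q8,q12}.
On input 0, block {q0,q1,q5,q9,q10} splits into {q0,q1,q9,q10} and {q5}.
On input 1, block {q0,q1,q9,q10} splits into {q0,q10} and {q1,q9}.
On input 1, block {q3,q4,q7,q8,q12} splits into {q3,q4,q8} and {q7,q12}.
The partition is now stable with 7 blocks: {q11} | {q0,q10} | {q2,q6} | {q3,q4,q8} | {q5} | {q1,q9} | {q7,q12}.
State q7 belongs to the block {q7,q12}, which has 2 states.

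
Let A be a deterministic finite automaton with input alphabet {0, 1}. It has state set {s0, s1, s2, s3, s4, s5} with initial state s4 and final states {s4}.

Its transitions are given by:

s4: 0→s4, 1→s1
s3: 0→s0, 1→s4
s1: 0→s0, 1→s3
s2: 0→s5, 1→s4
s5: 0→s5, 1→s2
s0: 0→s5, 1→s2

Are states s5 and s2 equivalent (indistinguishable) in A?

No

Start with accepting vs non-accepting: {s4} | {s0,s1,s2,s3,s5}.
Refine {s0,s1,s2,s3,s5} on symbol 1: members go to different blocks, giving {s0,s1,s5} and {s2,s3}.
Stable partition: {s4} | {s0,s1,s5} | {s2,s3} — 3 equivalence classes.
s5 and s2 end up in different blocks, so they are distinguishable. For instance, the string '1' is accepted from only s2.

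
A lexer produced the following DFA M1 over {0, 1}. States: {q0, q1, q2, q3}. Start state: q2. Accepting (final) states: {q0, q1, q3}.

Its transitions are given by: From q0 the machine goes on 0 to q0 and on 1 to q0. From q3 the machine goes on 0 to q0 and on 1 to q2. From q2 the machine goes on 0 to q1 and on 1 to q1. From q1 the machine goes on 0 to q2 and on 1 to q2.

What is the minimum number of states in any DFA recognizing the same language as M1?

2

Reachable states from the start: {q1,q2}. Unreachable: {q0,q3} — drop them.
Start with accepting vs non-accepting: {q1} | {q2}.
No further refinement is possible. Final partition (2 blocks): {q1} | {q2}.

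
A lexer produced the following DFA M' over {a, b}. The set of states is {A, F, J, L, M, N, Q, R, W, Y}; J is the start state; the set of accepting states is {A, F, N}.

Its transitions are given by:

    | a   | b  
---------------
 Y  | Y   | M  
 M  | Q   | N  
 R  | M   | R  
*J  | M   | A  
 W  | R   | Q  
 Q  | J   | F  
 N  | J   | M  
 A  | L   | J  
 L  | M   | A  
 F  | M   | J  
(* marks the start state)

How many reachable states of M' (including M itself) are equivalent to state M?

States {R,W,Y} cannot be reached from the start state, so discard them.
Initial partition by acceptance: {A,F,N} | {J,L,M,Q}.
The partition is now stable with 2 blocks: {A,F,N} | {J,L,M,Q}.
The equivalence class containing M is {J,L,M,Q}, of size 4.

4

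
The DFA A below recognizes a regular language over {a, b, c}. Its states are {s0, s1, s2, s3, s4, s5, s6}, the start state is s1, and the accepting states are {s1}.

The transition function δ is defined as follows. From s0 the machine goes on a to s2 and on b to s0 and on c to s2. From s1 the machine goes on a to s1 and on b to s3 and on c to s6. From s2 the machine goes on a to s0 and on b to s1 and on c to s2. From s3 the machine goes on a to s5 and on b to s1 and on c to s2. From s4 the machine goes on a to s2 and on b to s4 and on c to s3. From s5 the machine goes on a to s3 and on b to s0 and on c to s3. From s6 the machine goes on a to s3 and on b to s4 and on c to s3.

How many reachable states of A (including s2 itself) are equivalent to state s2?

Start with accepting vs non-accepting: {s1} | {s0,s2,s3,s4,s5,s6}.
Split {s0,s2,s3,s4,s5,s6} by δ(·,b) → {s0,s4,s5,s6} and {s2,s3}.
No further refinement is possible. Final partition (3 blocks): {s1} | {s0,s4,s5,s6} | {s2,s3}.
The equivalence class containing s2 is {s2,s3}, of size 2.

2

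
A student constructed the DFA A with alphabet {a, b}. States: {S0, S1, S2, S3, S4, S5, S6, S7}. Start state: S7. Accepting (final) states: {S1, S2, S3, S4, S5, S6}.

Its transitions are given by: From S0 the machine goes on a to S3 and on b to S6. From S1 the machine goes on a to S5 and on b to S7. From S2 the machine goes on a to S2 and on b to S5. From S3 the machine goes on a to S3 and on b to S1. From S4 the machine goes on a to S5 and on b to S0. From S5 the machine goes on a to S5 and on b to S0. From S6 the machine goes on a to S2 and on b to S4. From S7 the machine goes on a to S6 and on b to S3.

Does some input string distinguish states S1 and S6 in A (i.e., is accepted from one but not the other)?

All states are reachable from the start state.
Start with accepting vs non-accepting: {S1,S2,S3,S4,S5,S6} | {S0,S7}.
On input b, block {S1,S2,S3,S4,S5,S6} splits into {S1,S4,S5} and {S2,S3,S6}.
Stable partition: {S1,S4,S5} | {S0,S7} | {S2,S3,S6} — 3 equivalence classes.
S1 and S6 end up in different blocks, so they are distinguishable. For instance, the string 'b' is accepted from only S6.

Yes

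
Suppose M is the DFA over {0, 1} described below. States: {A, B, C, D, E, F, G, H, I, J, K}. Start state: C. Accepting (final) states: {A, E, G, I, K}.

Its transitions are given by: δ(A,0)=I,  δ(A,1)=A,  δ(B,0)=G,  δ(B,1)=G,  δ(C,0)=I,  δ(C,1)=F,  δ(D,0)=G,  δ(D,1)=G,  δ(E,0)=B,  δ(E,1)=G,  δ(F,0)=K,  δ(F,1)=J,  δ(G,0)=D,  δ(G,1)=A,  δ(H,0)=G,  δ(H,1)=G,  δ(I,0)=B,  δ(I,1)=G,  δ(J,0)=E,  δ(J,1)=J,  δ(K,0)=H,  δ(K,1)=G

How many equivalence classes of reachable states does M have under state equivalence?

Every state is reachable, so we keep all 11.
Initial partition by acceptance: {A,E,G,I,K} | {B,C,D,F,H,J}.
Refine {A,E,G,I,K} on symbol 0: members go to different blocks, giving {E,G,I,K} and {A}.
Refine {E,G,I,K} on symbol 1: members go to different blocks, giving {E,I,K} and {G}.
On input 0, block {B,C,D,F,H,J} splits into {B,D,H} and {C,F,J}.
The partition is now stable with 5 blocks: {E,I,K} | {B,D,H} | {A} | {G} | {C,F,J}.

5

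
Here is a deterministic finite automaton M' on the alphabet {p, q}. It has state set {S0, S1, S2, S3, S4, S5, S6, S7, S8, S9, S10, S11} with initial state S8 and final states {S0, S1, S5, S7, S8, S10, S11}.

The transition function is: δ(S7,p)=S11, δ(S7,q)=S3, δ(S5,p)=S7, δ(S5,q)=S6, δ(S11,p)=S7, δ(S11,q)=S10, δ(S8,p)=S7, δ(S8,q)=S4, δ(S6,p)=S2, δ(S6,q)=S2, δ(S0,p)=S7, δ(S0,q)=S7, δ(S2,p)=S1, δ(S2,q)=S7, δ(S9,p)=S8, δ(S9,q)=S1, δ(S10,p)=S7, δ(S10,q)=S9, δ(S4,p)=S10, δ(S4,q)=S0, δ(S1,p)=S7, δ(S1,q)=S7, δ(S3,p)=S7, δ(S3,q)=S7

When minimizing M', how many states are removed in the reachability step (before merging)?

3

Starting at S8 and following transitions, the reachable set is {S0, S1, S3, S4, S7, S8, S9, S10, S11}. That leaves S2, S5, S6 unreachable — 3 in total.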